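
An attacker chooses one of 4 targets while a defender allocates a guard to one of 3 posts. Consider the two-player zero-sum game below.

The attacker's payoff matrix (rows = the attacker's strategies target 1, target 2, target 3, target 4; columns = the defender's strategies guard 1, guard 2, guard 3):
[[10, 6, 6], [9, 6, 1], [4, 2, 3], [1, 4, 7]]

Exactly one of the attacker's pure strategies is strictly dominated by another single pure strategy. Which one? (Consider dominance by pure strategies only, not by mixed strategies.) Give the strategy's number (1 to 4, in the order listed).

3

Compare target 3 with target 1: 10 > 4, 6 > 2, 6 > 3.
So target 1 strictly dominates target 3 for the attacker; target 3 is strictly dominated.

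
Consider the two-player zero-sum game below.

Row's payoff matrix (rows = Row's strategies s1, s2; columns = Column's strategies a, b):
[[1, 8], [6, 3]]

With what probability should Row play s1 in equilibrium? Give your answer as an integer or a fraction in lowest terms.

Row minima are 1 and 3, so Row's maximin is 3; column maxima are 6 and 8, so Column's minimax is 6. These differ, so the equilibrium is in mixed strategies.
Let Row play s1 with probability p. Column is indifferent when p + 6(1−p) = 8p + 3(1−p), giving p = 3/10.

3/10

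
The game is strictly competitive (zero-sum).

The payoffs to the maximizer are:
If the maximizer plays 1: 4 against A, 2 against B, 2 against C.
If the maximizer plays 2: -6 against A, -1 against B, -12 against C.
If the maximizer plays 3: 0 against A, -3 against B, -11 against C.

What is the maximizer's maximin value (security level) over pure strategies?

2

The worst-case payoff for each row is 1: 2, 2: -12, 3: -11.
The best of these is 2.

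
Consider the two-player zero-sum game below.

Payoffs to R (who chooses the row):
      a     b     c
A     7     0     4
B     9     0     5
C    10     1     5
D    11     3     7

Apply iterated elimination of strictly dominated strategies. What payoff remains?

Row A is strictly dominated by row C (10>7, 1>0, 5>4); eliminate A.
Row C is strictly dominated by row D (11>10, 3>1, 7>5); eliminate C.
Column c is strictly dominated by b for C (0<5, 3<7); eliminate c.
Column a is strictly dominated by b for C (0<9, 3<11); eliminate a.
Row B is strictly dominated by row D (3>0); eliminate B.
Only (D, b) remains, with payoff 3.

3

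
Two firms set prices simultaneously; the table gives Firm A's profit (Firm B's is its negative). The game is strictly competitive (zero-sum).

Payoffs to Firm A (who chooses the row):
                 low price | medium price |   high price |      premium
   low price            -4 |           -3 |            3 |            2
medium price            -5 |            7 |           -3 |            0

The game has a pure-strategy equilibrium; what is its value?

Row minima: -4, -5 → Firm A's maximin is -4.
Column maxima: -4, 7, 3, 2 → Firm B's minimax is -4.
They coincide at (low price, low price), so the value is -4.

-4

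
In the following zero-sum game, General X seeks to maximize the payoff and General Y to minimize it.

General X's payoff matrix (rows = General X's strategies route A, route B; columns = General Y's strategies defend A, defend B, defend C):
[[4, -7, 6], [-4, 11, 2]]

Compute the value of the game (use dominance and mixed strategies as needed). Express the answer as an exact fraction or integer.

8/13

Column defend C is strictly dominated by defend A for General Y (it gives General X more in every row).
The remaining 2×2 game on (route A, route B) × (defend A, defend B) has no saddle point. Let General X play route A with probability p; indifference gives 4p − 4(1−p) = −7p + 11(1−p), so p = 15/26.
Similarly General Y's optimal q on defend A is 9/13, and the value is 4·(9/13) + (-7)·(4/13) = 8/13.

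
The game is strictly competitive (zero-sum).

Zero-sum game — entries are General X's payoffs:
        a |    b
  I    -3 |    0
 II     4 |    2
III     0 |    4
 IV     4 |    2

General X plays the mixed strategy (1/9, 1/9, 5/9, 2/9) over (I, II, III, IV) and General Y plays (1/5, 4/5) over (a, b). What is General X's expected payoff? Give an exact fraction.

113/45

Against (1/5, 4/5), each row's expected payoff is I: -3/5; II: 12/5; III: 16/5; IV: 12/5.
Taking the (1/9, 1/9, 5/9, 2/9)-weighted average: (1/9)·(-3/5) + (1/9)·(12/5) + (5/9)·(16/5) + (2/9)·(12/5) = 113/45.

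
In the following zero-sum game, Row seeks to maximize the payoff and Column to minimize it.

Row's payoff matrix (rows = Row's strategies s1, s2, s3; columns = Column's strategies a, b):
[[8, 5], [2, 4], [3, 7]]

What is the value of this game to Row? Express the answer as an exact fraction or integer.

41/7

Row s2 is strictly dominated by row s1, so Row never plays it.
The remaining 2×2 game on (s1, s3) × (a, b) has no saddle point. Let Row play s1 with probability p; indifference gives 8p + 3(1−p) = 5p + 7(1−p), so p = 4/7.
Similarly Column's optimal q on a is 2/7, and the value is 8·(2/7) + (5)·(5/7) = 41/7.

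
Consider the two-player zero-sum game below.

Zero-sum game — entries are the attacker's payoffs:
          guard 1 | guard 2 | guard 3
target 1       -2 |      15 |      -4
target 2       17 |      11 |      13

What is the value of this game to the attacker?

Column guard 1 is strictly dominated by guard 3 for the defender (it gives the attacker more in every row).
The remaining 2×2 game on (target 1, target 2) × (guard 2, guard 3) has no saddle point. Let the attacker play target 1 with probability p; indifference gives 15p + 11(1−p) = −4p + 13(1−p), so p = 2/21.
Similarly the defender's optimal q on guard 2 is 17/21, and the value is 15·(17/21) + (-4)·(4/21) = 239/21.

239/21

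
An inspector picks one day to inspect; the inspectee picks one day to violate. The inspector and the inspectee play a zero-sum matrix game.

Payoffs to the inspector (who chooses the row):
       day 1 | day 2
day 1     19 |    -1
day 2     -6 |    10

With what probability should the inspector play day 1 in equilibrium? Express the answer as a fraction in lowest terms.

4/9

Row minima are -1 and -6, so the inspector's maximin is -1; column maxima are 19 and 10, so the inspectee's minimax is 10. These differ, so the equilibrium is in mixed strategies.
Let the inspector play day 1 with probability p. The inspectee is indifferent when 19p − 6(1−p) = −p + 10(1−p), giving p = 4/9.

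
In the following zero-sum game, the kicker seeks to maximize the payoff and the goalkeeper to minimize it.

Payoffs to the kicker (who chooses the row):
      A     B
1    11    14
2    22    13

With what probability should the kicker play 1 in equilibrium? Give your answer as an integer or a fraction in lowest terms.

3/4

Row minima are 11 and 13, so the kicker's maximin is 13; column maxima are 22 and 14, so the goalkeeper's minimax is 14. These differ, so the equilibrium is in mixed strategies.
Let the kicker play 1 with probability p. The goalkeeper is indifferent when 11p + 22(1−p) = 14p + 13(1−p), giving p = 3/4.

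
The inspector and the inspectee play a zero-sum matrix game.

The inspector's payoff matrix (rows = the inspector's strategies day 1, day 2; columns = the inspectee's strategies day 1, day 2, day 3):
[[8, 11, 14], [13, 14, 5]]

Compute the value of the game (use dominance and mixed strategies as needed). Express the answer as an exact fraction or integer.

71/7

Column day 2 is strictly dominated by day 1 for the inspectee (it gives the inspector more in every row).
The remaining 2×2 game on (day 1, day 2) × (day 1, day 3) has no saddle point. Let the inspector play day 1 with probability p; indifference gives 8p + 13(1−p) = 14p + 5(1−p), so p = 4/7.
Similarly the inspectee's optimal q on day 1 is 9/14, and the value is 8·(9/14) + (14)·(5/14) = 71/7.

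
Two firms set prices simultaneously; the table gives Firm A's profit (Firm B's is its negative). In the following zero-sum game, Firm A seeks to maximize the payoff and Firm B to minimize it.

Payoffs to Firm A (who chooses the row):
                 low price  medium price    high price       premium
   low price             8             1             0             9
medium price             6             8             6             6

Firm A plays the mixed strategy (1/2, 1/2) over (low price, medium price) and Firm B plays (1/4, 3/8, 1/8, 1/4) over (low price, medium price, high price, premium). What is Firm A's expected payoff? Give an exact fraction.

Against (1/4, 3/8, 1/8, 1/4), each row's expected payoff is low price: 37/8; medium price: 27/4.
Taking the (1/2, 1/2)-weighted average: (1/2)·(37/8) + (1/2)·(27/4) = 91/16.

91/16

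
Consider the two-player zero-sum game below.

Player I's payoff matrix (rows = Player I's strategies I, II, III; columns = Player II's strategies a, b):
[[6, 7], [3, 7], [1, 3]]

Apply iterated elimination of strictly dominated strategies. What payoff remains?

6

Row III is strictly dominated by row I (6>1, 7>3); eliminate III.
Column b is strictly dominated by a for Player II (6<7, 3<7); eliminate b.
Row II is strictly dominated by row I (6>3); eliminate II.
Only (I, a) remains, with payoff 6.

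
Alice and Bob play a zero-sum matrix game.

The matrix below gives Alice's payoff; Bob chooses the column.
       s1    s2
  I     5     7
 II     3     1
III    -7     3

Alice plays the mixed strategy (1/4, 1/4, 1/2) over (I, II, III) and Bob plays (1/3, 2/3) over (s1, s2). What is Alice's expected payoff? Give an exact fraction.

11/6

Against (1/3, 2/3), each row's expected payoff is I: 19/3; II: 5/3; III: -1/3.
Taking the (1/4, 1/4, 1/2)-weighted average: (1/4)·(19/3) + (1/4)·(5/3) + (1/2)·(-1/3) = 11/6.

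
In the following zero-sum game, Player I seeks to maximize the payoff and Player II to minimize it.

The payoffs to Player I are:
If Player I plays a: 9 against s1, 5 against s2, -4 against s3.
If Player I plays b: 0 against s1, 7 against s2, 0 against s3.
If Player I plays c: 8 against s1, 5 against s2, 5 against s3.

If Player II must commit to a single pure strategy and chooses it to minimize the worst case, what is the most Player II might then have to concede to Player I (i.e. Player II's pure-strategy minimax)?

5

The worst case (largest entry) in each column is s1: 9, s2: 7, s3: 5.
The best (smallest) of these is 5.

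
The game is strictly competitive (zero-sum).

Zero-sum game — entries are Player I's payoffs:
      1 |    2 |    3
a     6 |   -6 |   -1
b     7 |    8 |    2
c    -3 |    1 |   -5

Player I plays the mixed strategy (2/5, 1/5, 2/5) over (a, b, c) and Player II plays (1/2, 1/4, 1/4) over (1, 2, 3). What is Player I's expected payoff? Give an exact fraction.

Against (1/2, 1/4, 1/4), each row's expected payoff is a: 5/4; b: 6; c: -5/2.
Taking the (2/5, 1/5, 2/5)-weighted average: (2/5)·(5/4) + (1/5)·(6) + (2/5)·(-5/2) = 7/10.

7/10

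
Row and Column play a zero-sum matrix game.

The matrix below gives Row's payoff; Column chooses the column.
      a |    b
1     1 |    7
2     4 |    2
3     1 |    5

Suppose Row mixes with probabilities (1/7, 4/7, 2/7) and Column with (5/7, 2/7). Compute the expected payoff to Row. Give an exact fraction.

Against (5/7, 2/7), each row's expected payoff is 1: 19/7; 2: 24/7; 3: 15/7.
Taking the (1/7, 4/7, 2/7)-weighted average: (1/7)·(19/7) + (4/7)·(24/7) + (2/7)·(15/7) = 145/49.

145/49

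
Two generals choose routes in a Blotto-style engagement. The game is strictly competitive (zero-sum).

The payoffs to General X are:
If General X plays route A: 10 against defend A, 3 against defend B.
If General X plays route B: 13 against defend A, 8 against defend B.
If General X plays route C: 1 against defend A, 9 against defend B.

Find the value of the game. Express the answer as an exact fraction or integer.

109/13

Row route A is strictly dominated by row route B, so General X never plays it.
The remaining 2×2 game on (route B, route C) × (defend A, defend B) has no saddle point. Let General X play route B with probability p; indifference gives 13p + (1−p) = 8p + 9(1−p), so p = 8/13.
Similarly General Y's optimal q on defend A is 1/13, and the value is 13·(1/13) + (8)·(12/13) = 109/13.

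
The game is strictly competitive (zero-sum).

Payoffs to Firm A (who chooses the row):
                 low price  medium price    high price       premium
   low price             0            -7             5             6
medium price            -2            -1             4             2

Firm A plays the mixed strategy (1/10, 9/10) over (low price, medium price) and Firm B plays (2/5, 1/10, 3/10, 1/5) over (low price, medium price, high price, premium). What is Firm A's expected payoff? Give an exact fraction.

Against (2/5, 1/10, 3/10, 1/5), each row's expected payoff is low price: 2; medium price: 7/10.
Taking the (1/10, 9/10)-weighted average: (1/10)·(2) + (9/10)·(7/10) = 83/100.

83/100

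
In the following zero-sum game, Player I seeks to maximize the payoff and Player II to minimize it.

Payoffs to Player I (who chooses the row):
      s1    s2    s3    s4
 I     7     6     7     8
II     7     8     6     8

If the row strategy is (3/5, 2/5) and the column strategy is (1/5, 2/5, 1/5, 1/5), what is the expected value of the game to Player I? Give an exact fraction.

Against (1/5, 2/5, 1/5, 1/5), each row's expected payoff is I: 34/5; II: 37/5.
Taking the (3/5, 2/5)-weighted average: (3/5)·(34/5) + (2/5)·(37/5) = 176/25.

176/25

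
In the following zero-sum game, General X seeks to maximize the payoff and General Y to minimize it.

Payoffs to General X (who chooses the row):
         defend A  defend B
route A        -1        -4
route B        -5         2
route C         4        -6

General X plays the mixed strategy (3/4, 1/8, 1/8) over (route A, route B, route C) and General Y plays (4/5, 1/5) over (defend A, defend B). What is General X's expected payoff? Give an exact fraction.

Against (4/5, 1/5), each row's expected payoff is route A: -8/5; route B: -18/5; route C: 2.
Taking the (3/4, 1/8, 1/8)-weighted average: (3/4)·(-8/5) + (1/8)·(-18/5) + (1/8)·(2) = -7/5.

-7/5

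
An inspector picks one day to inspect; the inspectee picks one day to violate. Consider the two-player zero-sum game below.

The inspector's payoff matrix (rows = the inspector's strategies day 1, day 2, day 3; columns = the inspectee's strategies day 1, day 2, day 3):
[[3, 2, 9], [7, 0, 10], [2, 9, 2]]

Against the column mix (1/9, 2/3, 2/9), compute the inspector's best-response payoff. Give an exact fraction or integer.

20/3

day 1: (3)·(1/9) + (2)·(2/3) + (9)·(2/9) = 11/3.
day 2: (7)·(1/9) + (0)·(2/3) + (10)·(2/9) = 3.
day 3: (2)·(1/9) + (9)·(2/3) + (2)·(2/9) = 20/3.
The best pure response is day 3 with expected payoff 20/3.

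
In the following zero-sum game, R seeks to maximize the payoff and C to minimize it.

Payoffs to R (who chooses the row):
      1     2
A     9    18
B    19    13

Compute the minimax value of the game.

15

Row minima are 9 and 13, so R's maximin is 13; column maxima are 19 and 18, so C's minimax is 18. These differ, so the equilibrium is in mixed strategies.
Let R play A with probability p. C is indifferent when 9p + 19(1−p) = 18p + 13(1−p), giving p = 2/5.
Let C play 1 with probability q. R is indifferent when 9q + 18(1−q) = 19q + 13(1−q), giving q = 1/3.
The value is 9·(1/3) + (18)·(2/3) = 15.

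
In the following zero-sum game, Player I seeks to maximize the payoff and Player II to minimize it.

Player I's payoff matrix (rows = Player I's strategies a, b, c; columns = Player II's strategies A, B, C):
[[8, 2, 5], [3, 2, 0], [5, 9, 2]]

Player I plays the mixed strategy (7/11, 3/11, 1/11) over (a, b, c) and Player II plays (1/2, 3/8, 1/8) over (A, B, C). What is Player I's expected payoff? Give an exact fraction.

Against (1/2, 3/8, 1/8), each row's expected payoff is a: 43/8; b: 9/4; c: 49/8.
Taking the (7/11, 3/11, 1/11)-weighted average: (7/11)·(43/8) + (3/11)·(9/4) + (1/11)·(49/8) = 101/22.

101/22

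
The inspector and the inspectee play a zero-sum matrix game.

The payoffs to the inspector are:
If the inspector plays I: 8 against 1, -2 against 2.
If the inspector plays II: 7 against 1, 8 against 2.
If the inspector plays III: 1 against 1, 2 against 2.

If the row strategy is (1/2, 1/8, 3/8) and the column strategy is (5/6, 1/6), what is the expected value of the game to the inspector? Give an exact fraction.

Against (5/6, 1/6), each row's expected payoff is I: 19/3; II: 43/6; III: 7/6.
Taking the (1/2, 1/8, 3/8)-weighted average: (1/2)·(19/3) + (1/8)·(43/6) + (3/8)·(7/6) = 9/2.

9/2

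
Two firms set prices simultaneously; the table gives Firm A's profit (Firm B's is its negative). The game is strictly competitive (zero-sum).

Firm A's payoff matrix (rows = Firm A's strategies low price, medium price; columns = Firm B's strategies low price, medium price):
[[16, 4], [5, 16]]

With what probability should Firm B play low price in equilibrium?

12/23

Row minima are 4 and 5, so Firm A's maximin is 5; column maxima are 16 and 16, so Firm B's minimax is 16. These differ, so the equilibrium is in mixed strategies.
Let Firm B play low price with probability q. Firm A is indifferent when 16q + 4(1−q) = 5q + 16(1−q), giving q = 12/23.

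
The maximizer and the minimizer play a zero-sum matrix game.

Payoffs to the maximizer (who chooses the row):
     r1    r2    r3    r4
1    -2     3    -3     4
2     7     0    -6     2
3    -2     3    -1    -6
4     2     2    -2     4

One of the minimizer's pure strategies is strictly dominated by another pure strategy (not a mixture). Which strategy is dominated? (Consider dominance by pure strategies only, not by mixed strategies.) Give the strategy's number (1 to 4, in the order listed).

2

The minimizer prefers columns that give the maximizer less. Compare r2 with r3: -3 < 3, -6 < 0, -1 < 3, -2 < 2.
So r3 strictly dominates r2 for the minimizer; r2 is strictly dominated.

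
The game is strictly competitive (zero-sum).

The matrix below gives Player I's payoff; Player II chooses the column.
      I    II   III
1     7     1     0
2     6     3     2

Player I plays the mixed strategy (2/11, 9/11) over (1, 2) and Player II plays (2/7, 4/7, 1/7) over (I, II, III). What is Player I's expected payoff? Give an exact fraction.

Against (2/7, 4/7, 1/7), each row's expected payoff is 1: 18/7; 2: 26/7.
Taking the (2/11, 9/11)-weighted average: (2/11)·(18/7) + (9/11)·(26/7) = 270/77.

270/77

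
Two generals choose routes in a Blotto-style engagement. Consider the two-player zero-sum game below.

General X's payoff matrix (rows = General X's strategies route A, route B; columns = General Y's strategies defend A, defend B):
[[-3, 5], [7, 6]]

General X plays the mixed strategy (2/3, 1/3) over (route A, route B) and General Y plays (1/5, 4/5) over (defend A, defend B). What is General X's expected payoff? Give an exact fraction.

13/3

Against (1/5, 4/5), each row's expected payoff is route A: 17/5; route B: 31/5.
Taking the (2/3, 1/3)-weighted average: (2/3)·(17/5) + (1/3)·(31/5) = 13/3.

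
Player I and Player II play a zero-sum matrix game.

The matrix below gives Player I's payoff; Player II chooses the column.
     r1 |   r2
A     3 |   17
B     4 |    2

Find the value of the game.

31/8

Row minima are 3 and 2, so Player I's maximin is 3; column maxima are 4 and 17, so Player II's minimax is 4. These differ, so the equilibrium is in mixed strategies.
Let Player I play A with probability p. Player II is indifferent when 3p + 4(1−p) = 17p + 2(1−p), giving p = 1/8.
Let Player II play r1 with probability q. Player I is indifferent when 3q + 17(1−q) = 4q + 2(1−q), giving q = 15/16.
The value is 3·(15/16) + (17)·(1/16) = 31/8.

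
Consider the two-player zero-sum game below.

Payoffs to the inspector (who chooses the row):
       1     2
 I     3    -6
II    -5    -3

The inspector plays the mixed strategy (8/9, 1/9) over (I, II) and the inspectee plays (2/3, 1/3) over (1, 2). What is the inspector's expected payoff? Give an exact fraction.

Against (2/3, 1/3), each row's expected payoff is I: 0; II: -13/3.
Taking the (8/9, 1/9)-weighted average: (8/9)·(0) + (1/9)·(-13/3) = -13/27.

-13/27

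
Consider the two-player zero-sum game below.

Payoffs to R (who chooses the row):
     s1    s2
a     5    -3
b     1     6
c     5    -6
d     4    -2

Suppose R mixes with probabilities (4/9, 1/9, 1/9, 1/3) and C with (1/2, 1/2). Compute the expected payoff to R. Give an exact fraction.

10/9

Against (1/2, 1/2), each row's expected payoff is a: 1; b: 7/2; c: -1/2; d: 1.
Taking the (4/9, 1/9, 1/9, 1/3)-weighted average: (4/9)·(1) + (1/9)·(7/2) + (1/9)·(-1/2) + (1/3)·(1) = 10/9.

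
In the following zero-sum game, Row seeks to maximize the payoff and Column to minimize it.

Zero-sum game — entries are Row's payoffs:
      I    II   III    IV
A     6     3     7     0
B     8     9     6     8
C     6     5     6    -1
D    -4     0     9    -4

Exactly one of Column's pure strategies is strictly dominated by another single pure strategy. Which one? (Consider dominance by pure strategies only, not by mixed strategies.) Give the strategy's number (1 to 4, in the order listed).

2

Column prefers columns that give Row less. Compare II with IV: 0 < 3, 8 < 9, -1 < 5, -4 < 0.
So IV strictly dominates II for Column; II is strictly dominated.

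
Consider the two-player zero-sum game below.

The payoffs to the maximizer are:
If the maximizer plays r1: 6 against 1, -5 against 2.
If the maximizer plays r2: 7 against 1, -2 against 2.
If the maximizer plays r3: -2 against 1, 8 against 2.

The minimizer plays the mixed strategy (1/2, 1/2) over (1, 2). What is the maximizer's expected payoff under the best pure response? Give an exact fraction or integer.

3

r1: (6)·(1/2) + (-5)·(1/2) = 1/2.
r2: (7)·(1/2) + (-2)·(1/2) = 5/2.
r3: (-2)·(1/2) + (8)·(1/2) = 3.
The best pure response is r3 with expected payoff 3.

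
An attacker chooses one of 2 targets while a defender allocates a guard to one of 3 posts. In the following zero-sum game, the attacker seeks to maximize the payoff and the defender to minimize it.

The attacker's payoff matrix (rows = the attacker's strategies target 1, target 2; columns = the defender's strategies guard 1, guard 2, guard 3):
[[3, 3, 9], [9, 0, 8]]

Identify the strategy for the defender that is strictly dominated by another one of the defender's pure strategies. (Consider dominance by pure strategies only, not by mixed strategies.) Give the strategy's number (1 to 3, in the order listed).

The defender prefers columns that give the attacker less. Compare guard 3 with guard 2: 3 < 9, 0 < 8.
So guard 2 strictly dominates guard 3 for the defender; guard 3 is strictly dominated.

3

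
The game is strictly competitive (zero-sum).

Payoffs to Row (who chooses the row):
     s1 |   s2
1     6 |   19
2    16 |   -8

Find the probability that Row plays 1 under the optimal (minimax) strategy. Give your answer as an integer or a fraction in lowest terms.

24/37

Row minima are 6 and -8, so Row's maximin is 6; column maxima are 16 and 19, so Column's minimax is 16. These differ, so the equilibrium is in mixed strategies.
Let Row play 1 with probability p. Column is indifferent when 6p + 16(1−p) = 19p − 8(1−p), giving p = 24/37.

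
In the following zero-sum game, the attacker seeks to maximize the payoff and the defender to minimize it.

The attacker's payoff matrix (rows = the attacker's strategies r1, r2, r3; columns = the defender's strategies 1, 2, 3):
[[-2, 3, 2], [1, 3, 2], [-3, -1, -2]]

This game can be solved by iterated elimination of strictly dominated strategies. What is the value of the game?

Row r3 is strictly dominated by row r1 (-2>-3, 3>-1, 2>-2); eliminate r3.
Column 2 is strictly dominated by 1 for the defender (-2<3, 1<3); eliminate 2.
Column 3 is strictly dominated by 1 for the defender (-2<2, 1<2); eliminate 3.
Row r1 is strictly dominated by row r2 (1>-2); eliminate r1.
Only (r2, 1) remains, with payoff 1.

1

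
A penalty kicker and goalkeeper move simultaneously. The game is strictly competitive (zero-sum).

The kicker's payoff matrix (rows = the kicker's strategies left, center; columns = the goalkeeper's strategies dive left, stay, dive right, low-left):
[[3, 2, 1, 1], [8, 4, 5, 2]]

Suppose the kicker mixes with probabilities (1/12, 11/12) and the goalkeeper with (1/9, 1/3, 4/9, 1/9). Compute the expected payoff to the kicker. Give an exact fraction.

119/27

Against (1/9, 1/3, 4/9, 1/9), each row's expected payoff is left: 14/9; center: 14/3.
Taking the (1/12, 11/12)-weighted average: (1/12)·(14/9) + (11/12)·(14/3) = 119/27.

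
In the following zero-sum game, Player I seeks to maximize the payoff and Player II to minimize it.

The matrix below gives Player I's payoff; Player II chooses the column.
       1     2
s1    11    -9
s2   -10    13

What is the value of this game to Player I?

Row minima are -9 and -10, so Player I's maximin is -9; column maxima are 11 and 13, so Player II's minimax is 11. These differ, so the equilibrium is in mixed strategies.
Let Player I play s1 with probability p. Player II is indifferent when 11p − 10(1−p) = −9p + 13(1−p), giving p = 23/43.
Let Player II play 1 with probability q. Player I is indifferent when 11q − 9(1−q) = −10q + 13(1−q), giving q = 22/43.
The value is 11·(22/43) + (-9)·(21/43) = 53/43.

53/43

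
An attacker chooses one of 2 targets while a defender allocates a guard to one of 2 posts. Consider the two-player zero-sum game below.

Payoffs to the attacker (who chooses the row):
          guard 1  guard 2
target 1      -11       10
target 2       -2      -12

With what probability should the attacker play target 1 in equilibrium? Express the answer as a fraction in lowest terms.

10/31

Row minima are -11 and -12, so the attacker's maximin is -11; column maxima are -2 and 10, so the defender's minimax is -2. These differ, so the equilibrium is in mixed strategies.
Let the attacker play target 1 with probability p. The defender is indifferent when −11p − 2(1−p) = 10p − 12(1−p), giving p = 10/31.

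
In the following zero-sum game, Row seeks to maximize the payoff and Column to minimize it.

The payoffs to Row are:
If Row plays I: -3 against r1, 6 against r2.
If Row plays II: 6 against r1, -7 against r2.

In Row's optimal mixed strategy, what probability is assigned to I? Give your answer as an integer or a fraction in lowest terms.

13/22

Row minima are -3 and -7, so Row's maximin is -3; column maxima are 6 and 6, so Column's minimax is 6. These differ, so the equilibrium is in mixed strategies.
Let Row play I with probability p. Column is indifferent when −3p + 6(1−p) = 6p − 7(1−p), giving p = 13/22.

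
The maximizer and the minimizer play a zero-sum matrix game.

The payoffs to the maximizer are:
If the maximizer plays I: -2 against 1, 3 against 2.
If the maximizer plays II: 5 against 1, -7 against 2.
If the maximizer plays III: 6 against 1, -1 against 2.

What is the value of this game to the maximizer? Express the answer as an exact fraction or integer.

Row II is strictly dominated by row III, so the maximizer never plays it.
The remaining 2×2 game on (I, III) × (1, 2) has no saddle point. Let the maximizer play I with probability p; indifference gives −2p + 6(1−p) = 3p − (1−p), so p = 7/12.
Similarly the minimizer's optimal q on 1 is 1/3, and the value is -2·(1/3) + (3)·(2/3) = 4/3.

4/3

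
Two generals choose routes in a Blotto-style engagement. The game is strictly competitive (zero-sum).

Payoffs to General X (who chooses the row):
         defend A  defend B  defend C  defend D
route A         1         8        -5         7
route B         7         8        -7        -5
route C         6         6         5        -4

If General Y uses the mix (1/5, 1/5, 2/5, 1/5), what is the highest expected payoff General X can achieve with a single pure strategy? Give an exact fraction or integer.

18/5

route A: (1)·(1/5) + (8)·(1/5) + (-5)·(2/5) + (7)·(1/5) = 6/5.
route B: (7)·(1/5) + (8)·(1/5) + (-7)·(2/5) + (-5)·(1/5) = -4/5.
route C: (6)·(1/5) + (6)·(1/5) + (5)·(2/5) + (-4)·(1/5) = 18/5.
The best pure response is route C with expected payoff 18/5.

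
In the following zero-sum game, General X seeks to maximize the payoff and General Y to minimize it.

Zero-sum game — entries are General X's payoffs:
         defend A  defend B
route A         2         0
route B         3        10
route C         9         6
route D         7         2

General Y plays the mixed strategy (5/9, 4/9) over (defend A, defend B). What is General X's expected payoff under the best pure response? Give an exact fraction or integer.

route A: (2)·(5/9) + (0)·(4/9) = 10/9.
route B: (3)·(5/9) + (10)·(4/9) = 55/9.
route C: (9)·(5/9) + (6)·(4/9) = 23/3.
route D: (7)·(5/9) + (2)·(4/9) = 43/9.
The best pure response is route C with expected payoff 23/3.

23/3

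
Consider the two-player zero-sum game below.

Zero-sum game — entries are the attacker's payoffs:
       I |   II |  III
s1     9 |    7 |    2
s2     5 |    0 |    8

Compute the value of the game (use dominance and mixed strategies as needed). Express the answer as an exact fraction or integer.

Column I is strictly dominated by II for the defender (it gives the attacker more in every row).
The remaining 2×2 game on (s1, s2) × (II, III) has no saddle point. Let the attacker play s1 with probability p; indifference gives 7p = 2p + 8(1−p), so p = 8/13.
Similarly the defender's optimal q on II is 6/13, and the value is 7·(6/13) + (2)·(7/13) = 56/13.

56/13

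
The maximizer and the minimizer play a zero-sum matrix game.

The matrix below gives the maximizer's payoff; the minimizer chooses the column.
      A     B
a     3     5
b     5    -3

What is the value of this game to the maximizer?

17/5

Row minima are 3 and -3, so the maximizer's maximin is 3; column maxima are 5 and 5, so the minimizer's minimax is 5. These differ, so the equilibrium is in mixed strategies.
Let the maximizer play a with probability p. The minimizer is indifferent when 3p + 5(1−p) = 5p − 3(1−p), giving p = 4/5.
Let the minimizer play A with probability q. The maximizer is indifferent when 3q + 5(1−q) = 5q − 3(1−q), giving q = 4/5.
The value is 3·(4/5) + (5)·(1/5) = 17/5.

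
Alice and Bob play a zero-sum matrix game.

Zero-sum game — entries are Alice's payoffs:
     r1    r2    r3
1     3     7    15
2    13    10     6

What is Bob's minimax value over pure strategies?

The worst case (largest entry) in each column is r1: 13, r2: 10, r3: 15.
The best (smallest) of these is 10.

10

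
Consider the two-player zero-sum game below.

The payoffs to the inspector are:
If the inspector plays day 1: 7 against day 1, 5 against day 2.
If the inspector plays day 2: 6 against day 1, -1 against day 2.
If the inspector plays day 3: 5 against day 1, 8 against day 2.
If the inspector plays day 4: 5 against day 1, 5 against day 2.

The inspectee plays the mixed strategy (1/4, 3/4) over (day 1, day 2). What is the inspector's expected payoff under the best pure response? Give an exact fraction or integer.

29/4

day 1: (7)·(1/4) + (5)·(3/4) = 11/2.
day 2: (6)·(1/4) + (-1)·(3/4) = 3/4.
day 3: (5)·(1/4) + (8)·(3/4) = 29/4.
day 4: (5)·(1/4) + (5)·(3/4) = 5.
The best pure response is day 3 with expected payoff 29/4.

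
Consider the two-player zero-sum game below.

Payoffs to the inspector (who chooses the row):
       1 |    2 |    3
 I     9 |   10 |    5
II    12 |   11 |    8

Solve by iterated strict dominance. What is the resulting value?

8

Row I is strictly dominated by row II (12>9, 11>10, 8>5); eliminate I.
Column 1 is strictly dominated by 2 for the inspectee (11<12); eliminate 1.
Column 2 is strictly dominated by 3 for the inspectee (8<11); eliminate 2.
Only (II, 3) remains, with payoff 8.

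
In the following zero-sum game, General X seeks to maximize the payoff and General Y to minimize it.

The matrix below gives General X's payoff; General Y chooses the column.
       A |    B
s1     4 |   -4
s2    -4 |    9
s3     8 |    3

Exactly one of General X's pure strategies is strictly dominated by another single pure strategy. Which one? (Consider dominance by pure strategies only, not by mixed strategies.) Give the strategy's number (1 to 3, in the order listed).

Compare s1 with s3: 8 > 4, 3 > -4.
So s3 strictly dominates s1 for General X; s1 is strictly dominated.

1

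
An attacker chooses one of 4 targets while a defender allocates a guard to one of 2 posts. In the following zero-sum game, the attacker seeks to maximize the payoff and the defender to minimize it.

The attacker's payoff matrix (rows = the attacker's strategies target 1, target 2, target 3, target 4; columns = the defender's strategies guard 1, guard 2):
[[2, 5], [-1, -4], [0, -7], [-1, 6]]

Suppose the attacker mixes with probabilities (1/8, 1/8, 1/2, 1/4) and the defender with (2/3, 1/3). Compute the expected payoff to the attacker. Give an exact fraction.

-17/24

Against (2/3, 1/3), each row's expected payoff is target 1: 3; target 2: -2; target 3: -7/3; target 4: 4/3.
Taking the (1/8, 1/8, 1/2, 1/4)-weighted average: (1/8)·(3) + (1/8)·(-2) + (1/2)·(-7/3) + (1/4)·(4/3) = -17/24.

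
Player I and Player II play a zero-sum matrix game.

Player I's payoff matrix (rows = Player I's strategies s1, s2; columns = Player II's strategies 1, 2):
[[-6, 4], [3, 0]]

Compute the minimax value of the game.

12/13

Row minima are -6 and 0, so Player I's maximin is 0; column maxima are 3 and 4, so Player II's minimax is 3. These differ, so the equilibrium is in mixed strategies.
Let Player I play s1 with probability p. Player II is indifferent when −6p + 3(1−p) = 4p, giving p = 3/13.
Let Player II play 1 with probability q. Player I is indifferent when −6q + 4(1−q) = 3q, giving q = 4/13.
The value is -6·(4/13) + (4)·(9/13) = 12/13.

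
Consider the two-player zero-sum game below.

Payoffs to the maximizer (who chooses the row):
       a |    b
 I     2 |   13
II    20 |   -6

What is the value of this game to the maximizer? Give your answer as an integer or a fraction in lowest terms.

272/37

Row minima are 2 and -6, so the maximizer's maximin is 2; column maxima are 20 and 13, so the minimizer's minimax is 13. These differ, so the equilibrium is in mixed strategies.
Let the maximizer play I with probability p. The minimizer is indifferent when 2p + 20(1−p) = 13p − 6(1−p), giving p = 26/37.
Let the minimizer play a with probability q. The maximizer is indifferent when 2q + 13(1−q) = 20q − 6(1−q), giving q = 19/37.
The value is 2·(19/37) + (13)·(18/37) = 272/37.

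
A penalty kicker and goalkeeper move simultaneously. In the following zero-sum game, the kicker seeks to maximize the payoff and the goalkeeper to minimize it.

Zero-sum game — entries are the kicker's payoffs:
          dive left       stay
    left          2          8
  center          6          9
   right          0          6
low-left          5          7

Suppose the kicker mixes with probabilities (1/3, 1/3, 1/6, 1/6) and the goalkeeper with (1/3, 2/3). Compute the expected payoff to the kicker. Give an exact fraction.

115/18

Against (1/3, 2/3), each row's expected payoff is left: 6; center: 8; right: 4; low-left: 19/3.
Taking the (1/3, 1/3, 1/6, 1/6)-weighted average: (1/3)·(6) + (1/3)·(8) + (1/6)·(4) + (1/6)·(19/3) = 115/18.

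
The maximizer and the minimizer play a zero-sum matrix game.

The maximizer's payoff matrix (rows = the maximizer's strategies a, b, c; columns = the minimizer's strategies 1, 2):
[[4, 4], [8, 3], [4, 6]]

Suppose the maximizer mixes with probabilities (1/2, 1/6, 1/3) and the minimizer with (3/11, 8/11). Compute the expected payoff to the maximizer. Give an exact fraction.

Against (3/11, 8/11), each row's expected payoff is a: 4; b: 48/11; c: 60/11.
Taking the (1/2, 1/6, 1/3)-weighted average: (1/2)·(4) + (1/6)·(48/11) + (1/3)·(60/11) = 50/11.

50/11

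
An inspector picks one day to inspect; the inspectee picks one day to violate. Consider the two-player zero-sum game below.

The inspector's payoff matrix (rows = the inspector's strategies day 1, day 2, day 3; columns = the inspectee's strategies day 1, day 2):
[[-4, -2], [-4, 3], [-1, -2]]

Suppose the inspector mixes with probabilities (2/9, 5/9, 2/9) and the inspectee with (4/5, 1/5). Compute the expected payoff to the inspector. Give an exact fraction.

Against (4/5, 1/5), each row's expected payoff is day 1: -18/5; day 2: -13/5; day 3: -6/5.
Taking the (2/9, 5/9, 2/9)-weighted average: (2/9)·(-18/5) + (5/9)·(-13/5) + (2/9)·(-6/5) = -113/45.

-113/45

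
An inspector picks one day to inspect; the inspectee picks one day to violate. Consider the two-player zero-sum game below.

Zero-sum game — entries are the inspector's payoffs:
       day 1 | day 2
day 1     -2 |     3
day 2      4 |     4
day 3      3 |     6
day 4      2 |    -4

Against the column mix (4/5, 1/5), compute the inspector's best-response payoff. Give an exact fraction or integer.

4

day 1: (-2)·(4/5) + (3)·(1/5) = -1.
day 2: (4)·(4/5) + (4)·(1/5) = 4.
day 3: (3)·(4/5) + (6)·(1/5) = 18/5.
day 4: (2)·(4/5) + (-4)·(1/5) = 4/5.
The best pure response is day 2 with expected payoff 4.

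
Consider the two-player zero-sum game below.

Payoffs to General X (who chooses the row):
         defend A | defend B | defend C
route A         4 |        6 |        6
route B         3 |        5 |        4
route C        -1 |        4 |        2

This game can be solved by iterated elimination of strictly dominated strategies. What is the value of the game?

Row route B is strictly dominated by row route A (4>3, 6>5, 6>4); eliminate route B.
Row route C is strictly dominated by row route A (4>-1, 6>4, 6>2); eliminate route C.
Column defend B is strictly dominated by defend A for General Y (4<6); eliminate defend B.
Column defend C is strictly dominated by defend A for General Y (4<6); eliminate defend C.
Only (route A, defend A) remains, with payoff 4.

4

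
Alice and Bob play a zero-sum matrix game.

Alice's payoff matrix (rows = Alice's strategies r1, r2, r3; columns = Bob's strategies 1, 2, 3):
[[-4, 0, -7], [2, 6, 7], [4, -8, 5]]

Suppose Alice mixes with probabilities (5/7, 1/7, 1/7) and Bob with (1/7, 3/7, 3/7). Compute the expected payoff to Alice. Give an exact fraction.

-89/49

Against (1/7, 3/7, 3/7), each row's expected payoff is r1: -25/7; r2: 41/7; r3: -5/7.
Taking the (5/7, 1/7, 1/7)-weighted average: (5/7)·(-25/7) + (1/7)·(41/7) + (1/7)·(-5/7) = -89/49.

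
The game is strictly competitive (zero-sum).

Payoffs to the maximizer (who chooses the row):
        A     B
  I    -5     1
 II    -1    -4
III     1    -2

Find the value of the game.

-1

Row II is strictly dominated by row III, so the maximizer never plays it.
The remaining 2×2 game on (I, III) × (A, B) has no saddle point. Let the maximizer play I with probability p; indifference gives −5p + (1−p) = p − 2(1−p), so p = 1/3.
Similarly the minimizer's optimal q on A is 1/3, and the value is -5·(1/3) + (1)·(2/3) = -1.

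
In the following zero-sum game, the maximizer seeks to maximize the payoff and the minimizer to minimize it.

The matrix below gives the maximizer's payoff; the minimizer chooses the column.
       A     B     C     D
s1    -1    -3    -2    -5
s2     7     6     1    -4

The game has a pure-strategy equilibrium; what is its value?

-4

Row minima: -5, -4 → the maximizer's maximin is -4.
Column maxima: 7, 6, 1, -4 → the minimizer's minimax is -4.
They coincide at (s2, D), so the value is -4.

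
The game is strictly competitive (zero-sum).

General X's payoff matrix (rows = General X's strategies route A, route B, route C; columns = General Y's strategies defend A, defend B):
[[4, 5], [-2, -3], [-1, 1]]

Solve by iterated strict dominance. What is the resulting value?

Row route C is strictly dominated by row route A (4>-1, 5>1); eliminate route C.
Row route B is strictly dominated by row route A (4>-2, 5>-3); eliminate route B.
Column defend B is strictly dominated by defend A for General Y (4<5); eliminate defend B.
Only (route A, defend A) remains, with payoff 4.

4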